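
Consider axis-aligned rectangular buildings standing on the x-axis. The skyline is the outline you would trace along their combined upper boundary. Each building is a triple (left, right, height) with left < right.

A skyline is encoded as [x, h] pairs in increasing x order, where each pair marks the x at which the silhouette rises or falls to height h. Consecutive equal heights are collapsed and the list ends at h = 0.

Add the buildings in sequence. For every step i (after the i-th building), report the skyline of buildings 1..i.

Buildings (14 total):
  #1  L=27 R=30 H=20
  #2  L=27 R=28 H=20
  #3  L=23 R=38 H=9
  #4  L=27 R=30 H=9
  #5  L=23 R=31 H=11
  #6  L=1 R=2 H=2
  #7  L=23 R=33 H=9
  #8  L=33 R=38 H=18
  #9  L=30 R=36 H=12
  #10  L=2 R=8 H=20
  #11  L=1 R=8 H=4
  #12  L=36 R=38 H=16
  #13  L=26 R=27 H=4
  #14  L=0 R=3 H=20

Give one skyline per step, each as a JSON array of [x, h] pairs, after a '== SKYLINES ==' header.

== SKYLINES ==
[[27,20],[30,0]]
[[27,20],[30,0]]
[[23,9],[27,20],[30,9],[38,0]]
[[23,9],[27,20],[30,9],[38,0]]
[[23,11],[27,20],[30,11],[31,9],[38,0]]
[[1,2],[2,0],[23,11],[27,20],[30,11],[31,9],[38,0]]
[[1,2],[2,0],[23,11],[27,20],[30,11],[31,9],[38,0]]
[[1,2],[2,0],[23,11],[27,20],[30,11],[31,9],[33,18],[38,0]]
[[1,2],[2,0],[23,11],[27,20],[30,12],[33,18],[38,0]]
[[1,2],[2,20],[8,0],[23,11],[27,20],[30,12],[33,18],[38,0]]
[[1,4],[2,20],[8,0],[23,11],[27,20],[30,12],[33,18],[38,0]]
[[1,4],[2,20],[8,0],[23,11],[27,20],[30,12],[33,18],[38,0]]
[[1,4],[2,20],[8,0],[23,11],[27,20],[30,12],[33,18],[38,0]]
[[0,20],[8,0],[23,11],[27,20],[30,12],[33,18],[38,0]]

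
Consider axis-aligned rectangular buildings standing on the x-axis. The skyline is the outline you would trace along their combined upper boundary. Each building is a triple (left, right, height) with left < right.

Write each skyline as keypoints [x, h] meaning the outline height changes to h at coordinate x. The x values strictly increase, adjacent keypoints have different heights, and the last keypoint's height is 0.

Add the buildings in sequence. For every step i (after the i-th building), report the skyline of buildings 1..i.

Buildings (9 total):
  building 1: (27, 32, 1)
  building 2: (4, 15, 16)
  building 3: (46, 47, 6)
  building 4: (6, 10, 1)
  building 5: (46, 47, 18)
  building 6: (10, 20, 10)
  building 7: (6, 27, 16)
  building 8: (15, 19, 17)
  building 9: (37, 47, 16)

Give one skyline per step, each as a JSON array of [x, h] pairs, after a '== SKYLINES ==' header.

== SKYLINES ==
[[27,1],[32,0]]
[[4,16],[15,0],[27,1],[32,0]]
[[4,16],[15,0],[27,1],[32,0],[46,6],[47,0]]
[[4,16],[15,0],[27,1],[32,0],[46,6],[47,0]]
[[4,16],[15,0],[27,1],[32,0],[46,18],[47,0]]
[[4,16],[15,10],[20,0],[27,1],[32,0],[46,18],[47,0]]
[[4,16],[27,1],[32,0],[46,18],[47,0]]
[[4,16],[15,17],[19,16],[27,1],[32,0],[46,18],[47,0]]
[[4,16],[15,17],[19,16],[27,1],[32,0],[37,16],[46,18],[47,0]]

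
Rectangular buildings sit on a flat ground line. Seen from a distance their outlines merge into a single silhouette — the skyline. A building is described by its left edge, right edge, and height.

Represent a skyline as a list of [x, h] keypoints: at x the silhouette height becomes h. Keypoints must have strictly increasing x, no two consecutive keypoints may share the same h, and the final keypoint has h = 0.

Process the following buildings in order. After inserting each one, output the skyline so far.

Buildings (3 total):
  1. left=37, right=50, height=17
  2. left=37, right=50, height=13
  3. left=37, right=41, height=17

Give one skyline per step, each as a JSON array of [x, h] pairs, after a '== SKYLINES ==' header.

== SKYLINES ==
[[37,17],[50,0]]
[[37,17],[50,0]]
[[37,17],[50,0]]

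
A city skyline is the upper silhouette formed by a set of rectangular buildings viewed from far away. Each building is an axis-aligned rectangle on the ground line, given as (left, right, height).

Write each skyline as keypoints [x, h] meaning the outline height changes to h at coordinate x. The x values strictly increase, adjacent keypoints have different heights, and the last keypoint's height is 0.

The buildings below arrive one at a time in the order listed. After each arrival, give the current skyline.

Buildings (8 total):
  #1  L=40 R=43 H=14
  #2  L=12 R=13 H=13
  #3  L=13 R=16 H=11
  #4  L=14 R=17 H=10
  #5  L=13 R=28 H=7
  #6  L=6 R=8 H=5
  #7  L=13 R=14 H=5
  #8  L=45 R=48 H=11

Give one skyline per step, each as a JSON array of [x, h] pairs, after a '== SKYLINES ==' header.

== SKYLINES ==
[[40,14],[43,0]]
[[12,13],[13,0],[40,14],[43,0]]
[[12,13],[13,11],[16,0],[40,14],[43,0]]
[[12,13],[13,11],[16,10],[17,0],[40,14],[43,0]]
[[12,13],[13,11],[16,10],[17,7],[28,0],[40,14],[43,0]]
[[6,5],[8,0],[12,13],[13,11],[16,10],[17,7],[28,0],[40,14],[43,0]]
[[6,5],[8,0],[12,13],[13,11],[16,10],[17,7],[28,0],[40,14],[43,0]]
[[6,5],[8,0],[12,13],[13,11],[16,10],[17,7],[28,0],[40,14],[43,0],[45,11],[48,0]]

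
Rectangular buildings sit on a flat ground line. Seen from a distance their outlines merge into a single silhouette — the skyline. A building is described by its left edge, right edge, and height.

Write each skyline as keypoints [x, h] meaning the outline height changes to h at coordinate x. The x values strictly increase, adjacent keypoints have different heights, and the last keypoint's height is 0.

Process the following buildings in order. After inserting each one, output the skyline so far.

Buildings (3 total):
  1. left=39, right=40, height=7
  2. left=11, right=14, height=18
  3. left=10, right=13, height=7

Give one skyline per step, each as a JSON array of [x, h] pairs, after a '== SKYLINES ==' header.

== SKYLINES ==
[[39,7],[40,0]]
[[11,18],[14,0],[39,7],[40,0]]
[[10,7],[11,18],[14,0],[39,7],[40,0]]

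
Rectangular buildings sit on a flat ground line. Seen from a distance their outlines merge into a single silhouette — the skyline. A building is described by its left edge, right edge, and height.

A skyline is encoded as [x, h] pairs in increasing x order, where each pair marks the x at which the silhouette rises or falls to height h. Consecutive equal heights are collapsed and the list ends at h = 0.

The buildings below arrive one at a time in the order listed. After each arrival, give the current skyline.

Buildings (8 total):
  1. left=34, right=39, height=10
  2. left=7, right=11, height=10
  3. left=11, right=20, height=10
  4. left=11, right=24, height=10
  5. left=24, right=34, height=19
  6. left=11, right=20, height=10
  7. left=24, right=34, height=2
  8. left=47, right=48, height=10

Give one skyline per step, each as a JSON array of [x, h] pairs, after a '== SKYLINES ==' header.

== SKYLINES ==
[[34,10],[39,0]]
[[7,10],[11,0],[34,10],[39,0]]
[[7,10],[20,0],[34,10],[39,0]]
[[7,10],[24,0],[34,10],[39,0]]
[[7,10],[24,19],[34,10],[39,0]]
[[7,10],[24,19],[34,10],[39,0]]
[[7,10],[24,19],[34,10],[39,0]]
[[7,10],[24,19],[34,10],[39,0],[47,10],[48,0]]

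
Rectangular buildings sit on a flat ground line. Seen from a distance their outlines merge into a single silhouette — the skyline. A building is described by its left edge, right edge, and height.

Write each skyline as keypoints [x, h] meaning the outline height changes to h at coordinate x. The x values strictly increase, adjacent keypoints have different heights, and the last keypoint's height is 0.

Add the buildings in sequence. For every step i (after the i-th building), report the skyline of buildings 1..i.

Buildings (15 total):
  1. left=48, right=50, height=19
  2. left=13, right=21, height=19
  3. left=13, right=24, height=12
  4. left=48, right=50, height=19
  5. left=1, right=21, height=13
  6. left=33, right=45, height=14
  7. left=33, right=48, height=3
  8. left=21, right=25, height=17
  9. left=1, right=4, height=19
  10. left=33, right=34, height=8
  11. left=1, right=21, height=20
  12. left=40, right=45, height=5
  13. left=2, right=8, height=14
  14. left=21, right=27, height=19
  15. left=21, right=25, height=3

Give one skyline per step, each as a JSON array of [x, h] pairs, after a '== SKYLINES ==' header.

== SKYLINES ==
[[48,19],[50,0]]
[[13,19],[21,0],[48,19],[50,0]]
[[13,19],[21,12],[24,0],[48,19],[50,0]]
[[13,19],[21,12],[24,0],[48,19],[50,0]]
[[1,13],[13,19],[21,12],[24,0],[48,19],[50,0]]
[[1,13],[13,19],[21,12],[24,0],[33,14],[45,0],[48,19],[50,0]]
[[1,13],[13,19],[21,12],[24,0],[33,14],[45,3],[48,19],[50,0]]
[[1,13],[13,19],[21,17],[25,0],[33,14],[45,3],[48,19],[50,0]]
[[1,19],[4,13],[13,19],[21,17],[25,0],[33,14],[45,3],[48,19],[50,0]]
[[1,19],[4,13],[13,19],[21,17],[25,0],[33,14],[45,3],[48,19],[50,0]]
[[1,20],[21,17],[25,0],[33,14],[45,3],[48,19],[50,0]]
[[1,20],[21,17],[25,0],[33,14],[45,3],[48,19],[50,0]]
[[1,20],[21,17],[25,0],[33,14],[45,3],[48,19],[50,0]]
[[1,20],[21,19],[27,0],[33,14],[45,3],[48,19],[50,0]]
[[1,20],[21,19],[27,0],[33,14],[45,3],[48,19],[50,0]]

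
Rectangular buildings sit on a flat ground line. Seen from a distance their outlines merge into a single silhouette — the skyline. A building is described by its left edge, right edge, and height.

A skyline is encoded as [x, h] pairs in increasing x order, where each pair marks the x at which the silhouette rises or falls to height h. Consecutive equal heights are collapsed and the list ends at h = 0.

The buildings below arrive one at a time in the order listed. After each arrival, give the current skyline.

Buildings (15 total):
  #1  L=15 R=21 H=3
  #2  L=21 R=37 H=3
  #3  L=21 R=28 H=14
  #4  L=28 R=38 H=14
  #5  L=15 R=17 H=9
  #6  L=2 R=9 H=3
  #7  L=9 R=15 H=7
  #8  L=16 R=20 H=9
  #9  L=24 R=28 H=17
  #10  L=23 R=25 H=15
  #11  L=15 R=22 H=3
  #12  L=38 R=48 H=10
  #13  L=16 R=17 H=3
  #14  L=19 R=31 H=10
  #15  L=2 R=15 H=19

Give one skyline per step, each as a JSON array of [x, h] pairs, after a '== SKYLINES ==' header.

== SKYLINES ==
[[15,3],[21,0]]
[[15,3],[37,0]]
[[15,3],[21,14],[28,3],[37,0]]
[[15,3],[21,14],[38,0]]
[[15,9],[17,3],[21,14],[38,0]]
[[2,3],[9,0],[15,9],[17,3],[21,14],[38,0]]
[[2,3],[9,7],[15,9],[17,3],[21,14],[38,0]]
[[2,3],[9,7],[15,9],[20,3],[21,14],[38,0]]
[[2,3],[9,7],[15,9],[20,3],[21,14],[24,17],[28,14],[38,0]]
[[2,3],[9,7],[15,9],[20,3],[21,14],[23,15],[24,17],[28,14],[38,0]]
[[2,3],[9,7],[15,9],[20,3],[21,14],[23,15],[24,17],[28,14],[38,0]]
[[2,3],[9,7],[15,9],[20,3],[21,14],[23,15],[24,17],[28,14],[38,10],[48,0]]
[[2,3],[9,7],[15,9],[20,3],[21,14],[23,15],[24,17],[28,14],[38,10],[48,0]]
[[2,3],[9,7],[15,9],[19,10],[21,14],[23,15],[24,17],[28,14],[38,10],[48,0]]
[[2,19],[15,9],[19,10],[21,14],[23,15],[24,17],[28,14],[38,10],[48,0]]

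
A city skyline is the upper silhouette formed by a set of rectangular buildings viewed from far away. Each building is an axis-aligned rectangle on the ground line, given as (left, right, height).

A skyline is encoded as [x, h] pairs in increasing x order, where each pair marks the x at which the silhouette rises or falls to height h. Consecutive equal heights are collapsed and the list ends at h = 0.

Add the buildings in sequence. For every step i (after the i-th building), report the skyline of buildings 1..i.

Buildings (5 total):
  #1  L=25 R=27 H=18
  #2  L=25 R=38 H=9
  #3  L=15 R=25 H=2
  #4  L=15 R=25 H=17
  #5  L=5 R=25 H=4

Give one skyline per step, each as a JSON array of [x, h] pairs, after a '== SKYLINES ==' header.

== SKYLINES ==
[[25,18],[27,0]]
[[25,18],[27,9],[38,0]]
[[15,2],[25,18],[27,9],[38,0]]
[[15,17],[25,18],[27,9],[38,0]]
[[5,4],[15,17],[25,18],[27,9],[38,0]]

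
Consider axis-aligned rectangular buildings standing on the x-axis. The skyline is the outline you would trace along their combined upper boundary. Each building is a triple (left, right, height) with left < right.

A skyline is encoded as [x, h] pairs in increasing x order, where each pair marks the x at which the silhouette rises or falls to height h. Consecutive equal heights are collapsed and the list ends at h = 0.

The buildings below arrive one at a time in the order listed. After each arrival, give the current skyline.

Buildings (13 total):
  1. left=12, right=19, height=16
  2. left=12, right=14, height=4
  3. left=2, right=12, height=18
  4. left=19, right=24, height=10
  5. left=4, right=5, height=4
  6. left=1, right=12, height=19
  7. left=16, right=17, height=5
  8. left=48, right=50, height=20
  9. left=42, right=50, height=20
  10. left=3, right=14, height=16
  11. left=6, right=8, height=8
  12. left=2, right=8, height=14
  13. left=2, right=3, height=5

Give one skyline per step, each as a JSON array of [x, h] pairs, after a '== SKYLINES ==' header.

== SKYLINES ==
[[12,16],[19,0]]
[[12,16],[19,0]]
[[2,18],[12,16],[19,0]]
[[2,18],[12,16],[19,10],[24,0]]
[[2,18],[12,16],[19,10],[24,0]]
[[1,19],[12,16],[19,10],[24,0]]
[[1,19],[12,16],[19,10],[24,0]]
[[1,19],[12,16],[19,10],[24,0],[48,20],[50,0]]
[[1,19],[12,16],[19,10],[24,0],[42,20],[50,0]]
[[1,19],[12,16],[19,10],[24,0],[42,20],[50,0]]
[[1,19],[12,16],[19,10],[24,0],[42,20],[50,0]]
[[1,19],[12,16],[19,10],[24,0],[42,20],[50,0]]
[[1,19],[12,16],[19,10],[24,0],[42,20],[50,0]]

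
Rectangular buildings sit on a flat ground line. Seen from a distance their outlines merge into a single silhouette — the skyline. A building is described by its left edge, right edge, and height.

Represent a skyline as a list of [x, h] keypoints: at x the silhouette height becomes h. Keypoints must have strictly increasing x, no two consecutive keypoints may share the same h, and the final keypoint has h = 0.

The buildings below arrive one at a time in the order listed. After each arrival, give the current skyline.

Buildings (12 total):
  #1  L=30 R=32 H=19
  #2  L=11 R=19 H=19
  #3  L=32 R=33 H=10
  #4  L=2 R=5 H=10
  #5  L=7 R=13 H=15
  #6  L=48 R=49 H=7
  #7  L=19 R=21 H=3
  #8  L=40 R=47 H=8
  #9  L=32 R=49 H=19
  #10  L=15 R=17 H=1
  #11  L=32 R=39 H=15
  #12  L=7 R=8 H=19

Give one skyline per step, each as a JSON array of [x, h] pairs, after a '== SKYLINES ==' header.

== SKYLINES ==
[[30,19],[32,0]]
[[11,19],[19,0],[30,19],[32,0]]
[[11,19],[19,0],[30,19],[32,10],[33,0]]
[[2,10],[5,0],[11,19],[19,0],[30,19],[32,10],[33,0]]
[[2,10],[5,0],[7,15],[11,19],[19,0],[30,19],[32,10],[33,0]]
[[2,10],[5,0],[7,15],[11,19],[19,0],[30,19],[32,10],[33,0],[48,7],[49,0]]
[[2,10],[5,0],[7,15],[11,19],[19,3],[21,0],[30,19],[32,10],[33,0],[48,7],[49,0]]
[[2,10],[5,0],[7,15],[11,19],[19,3],[21,0],[30,19],[32,10],[33,0],[40,8],[47,0],[48,7],[49,0]]
[[2,10],[5,0],[7,15],[11,19],[19,3],[21,0],[30,19],[49,0]]
[[2,10],[5,0],[7,15],[11,19],[19,3],[21,0],[30,19],[49,0]]
[[2,10],[5,0],[7,15],[11,19],[19,3],[21,0],[30,19],[49,0]]
[[2,10],[5,0],[7,19],[8,15],[11,19],[19,3],[21,0],[30,19],[49,0]]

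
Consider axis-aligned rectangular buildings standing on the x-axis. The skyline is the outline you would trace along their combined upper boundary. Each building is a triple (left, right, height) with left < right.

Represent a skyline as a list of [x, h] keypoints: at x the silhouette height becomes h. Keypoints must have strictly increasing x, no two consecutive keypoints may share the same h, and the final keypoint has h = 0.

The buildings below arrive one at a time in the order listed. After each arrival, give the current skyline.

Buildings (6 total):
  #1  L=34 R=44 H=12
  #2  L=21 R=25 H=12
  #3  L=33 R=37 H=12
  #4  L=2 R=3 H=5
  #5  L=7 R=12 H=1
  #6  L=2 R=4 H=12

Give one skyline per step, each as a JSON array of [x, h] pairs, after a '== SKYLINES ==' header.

== SKYLINES ==
[[34,12],[44,0]]
[[21,12],[25,0],[34,12],[44,0]]
[[21,12],[25,0],[33,12],[44,0]]
[[2,5],[3,0],[21,12],[25,0],[33,12],[44,0]]
[[2,5],[3,0],[7,1],[12,0],[21,12],[25,0],[33,12],[44,0]]
[[2,12],[4,0],[7,1],[12,0],[21,12],[25,0],[33,12],[44,0]]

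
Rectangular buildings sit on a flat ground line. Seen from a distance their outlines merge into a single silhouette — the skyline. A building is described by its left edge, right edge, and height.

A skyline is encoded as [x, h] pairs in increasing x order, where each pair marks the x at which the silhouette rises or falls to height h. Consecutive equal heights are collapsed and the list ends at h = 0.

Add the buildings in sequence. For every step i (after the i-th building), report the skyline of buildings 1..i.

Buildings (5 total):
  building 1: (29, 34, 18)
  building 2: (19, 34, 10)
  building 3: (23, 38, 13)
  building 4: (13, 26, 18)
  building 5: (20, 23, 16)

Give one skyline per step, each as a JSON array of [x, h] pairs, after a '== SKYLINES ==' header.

== SKYLINES ==
[[29,18],[34,0]]
[[19,10],[29,18],[34,0]]
[[19,10],[23,13],[29,18],[34,13],[38,0]]
[[13,18],[26,13],[29,18],[34,13],[38,0]]
[[13,18],[26,13],[29,18],[34,13],[38,0]]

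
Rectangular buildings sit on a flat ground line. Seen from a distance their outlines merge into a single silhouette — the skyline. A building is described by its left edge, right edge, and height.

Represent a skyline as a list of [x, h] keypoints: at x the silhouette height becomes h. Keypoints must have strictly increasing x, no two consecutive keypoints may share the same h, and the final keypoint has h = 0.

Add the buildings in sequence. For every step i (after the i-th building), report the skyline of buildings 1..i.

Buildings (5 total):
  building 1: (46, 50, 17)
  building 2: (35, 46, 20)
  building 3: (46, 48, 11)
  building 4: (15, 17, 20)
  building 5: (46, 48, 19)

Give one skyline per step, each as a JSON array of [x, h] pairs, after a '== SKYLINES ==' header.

== SKYLINES ==
[[46,17],[50,0]]
[[35,20],[46,17],[50,0]]
[[35,20],[46,17],[50,0]]
[[15,20],[17,0],[35,20],[46,17],[50,0]]
[[15,20],[17,0],[35,20],[46,19],[48,17],[50,0]]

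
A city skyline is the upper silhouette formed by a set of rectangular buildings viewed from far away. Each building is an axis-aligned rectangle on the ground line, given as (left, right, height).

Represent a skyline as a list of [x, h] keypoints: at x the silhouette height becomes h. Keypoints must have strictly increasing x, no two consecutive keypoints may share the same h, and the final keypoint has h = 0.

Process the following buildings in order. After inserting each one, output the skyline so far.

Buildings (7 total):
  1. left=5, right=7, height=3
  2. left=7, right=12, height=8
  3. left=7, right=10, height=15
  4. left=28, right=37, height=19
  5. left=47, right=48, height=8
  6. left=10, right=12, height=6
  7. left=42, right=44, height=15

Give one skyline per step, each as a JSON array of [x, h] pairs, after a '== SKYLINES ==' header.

== SKYLINES ==
[[5,3],[7,0]]
[[5,3],[7,8],[12,0]]
[[5,3],[7,15],[10,8],[12,0]]
[[5,3],[7,15],[10,8],[12,0],[28,19],[37,0]]
[[5,3],[7,15],[10,8],[12,0],[28,19],[37,0],[47,8],[48,0]]
[[5,3],[7,15],[10,8],[12,0],[28,19],[37,0],[47,8],[48,0]]
[[5,3],[7,15],[10,8],[12,0],[28,19],[37,0],[42,15],[44,0],[47,8],[48,0]]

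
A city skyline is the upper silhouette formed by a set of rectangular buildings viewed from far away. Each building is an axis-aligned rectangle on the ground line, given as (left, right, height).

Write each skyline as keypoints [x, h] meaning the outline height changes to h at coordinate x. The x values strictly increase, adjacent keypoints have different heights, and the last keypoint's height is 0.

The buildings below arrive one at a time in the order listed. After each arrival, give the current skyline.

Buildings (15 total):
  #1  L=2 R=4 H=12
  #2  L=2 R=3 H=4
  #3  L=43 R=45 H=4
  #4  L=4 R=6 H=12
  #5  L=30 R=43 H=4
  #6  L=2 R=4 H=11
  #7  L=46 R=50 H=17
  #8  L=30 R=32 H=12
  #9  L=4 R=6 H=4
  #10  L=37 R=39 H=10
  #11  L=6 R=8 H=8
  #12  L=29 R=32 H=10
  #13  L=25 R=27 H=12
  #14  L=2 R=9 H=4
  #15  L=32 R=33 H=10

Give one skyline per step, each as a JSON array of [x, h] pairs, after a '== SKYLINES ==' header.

== SKYLINES ==
[[2,12],[4,0]]
[[2,12],[4,0]]
[[2,12],[4,0],[43,4],[45,0]]
[[2,12],[6,0],[43,4],[45,0]]
[[2,12],[6,0],[30,4],[45,0]]
[[2,12],[6,0],[30,4],[45,0]]
[[2,12],[6,0],[30,4],[45,0],[46,17],[50,0]]
[[2,12],[6,0],[30,12],[32,4],[45,0],[46,17],[50,0]]
[[2,12],[6,0],[30,12],[32,4],[45,0],[46,17],[50,0]]
[[2,12],[6,0],[30,12],[32,4],[37,10],[39,4],[45,0],[46,17],[50,0]]
[[2,12],[6,8],[8,0],[30,12],[32,4],[37,10],[39,4],[45,0],[46,17],[50,0]]
[[2,12],[6,8],[8,0],[29,10],[30,12],[32,4],[37,10],[39,4],[45,0],[46,17],[50,0]]
[[2,12],[6,8],[8,0],[25,12],[27,0],[29,10],[30,12],[32,4],[37,10],[39,4],[45,0],[46,17],[50,0]]
[[2,12],[6,8],[8,4],[9,0],[25,12],[27,0],[29,10],[30,12],[32,4],[37,10],[39,4],[45,0],[46,17],[50,0]]
[[2,12],[6,8],[8,4],[9,0],[25,12],[27,0],[29,10],[30,12],[32,10],[33,4],[37,10],[39,4],[45,0],[46,17],[50,0]]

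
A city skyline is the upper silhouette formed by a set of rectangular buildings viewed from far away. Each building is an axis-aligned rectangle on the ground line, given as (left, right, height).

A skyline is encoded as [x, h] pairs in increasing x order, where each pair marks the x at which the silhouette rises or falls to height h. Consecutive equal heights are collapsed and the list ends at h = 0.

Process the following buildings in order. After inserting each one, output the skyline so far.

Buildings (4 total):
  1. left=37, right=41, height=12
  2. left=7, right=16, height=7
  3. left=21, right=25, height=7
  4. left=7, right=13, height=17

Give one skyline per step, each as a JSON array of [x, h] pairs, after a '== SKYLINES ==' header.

== SKYLINES ==
[[37,12],[41,0]]
[[7,7],[16,0],[37,12],[41,0]]
[[7,7],[16,0],[21,7],[25,0],[37,12],[41,0]]
[[7,17],[13,7],[16,0],[21,7],[25,0],[37,12],[41,0]]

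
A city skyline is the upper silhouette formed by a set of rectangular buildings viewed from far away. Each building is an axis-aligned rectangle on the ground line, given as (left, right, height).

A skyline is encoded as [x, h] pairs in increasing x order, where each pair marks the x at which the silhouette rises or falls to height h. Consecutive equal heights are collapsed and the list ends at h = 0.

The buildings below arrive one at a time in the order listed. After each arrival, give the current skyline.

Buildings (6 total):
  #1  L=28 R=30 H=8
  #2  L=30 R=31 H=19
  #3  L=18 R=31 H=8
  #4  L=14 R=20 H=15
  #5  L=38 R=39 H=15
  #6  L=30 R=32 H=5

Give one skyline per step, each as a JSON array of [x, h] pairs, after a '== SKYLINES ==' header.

== SKYLINES ==
[[28,8],[30,0]]
[[28,8],[30,19],[31,0]]
[[18,8],[30,19],[31,0]]
[[14,15],[20,8],[30,19],[31,0]]
[[14,15],[20,8],[30,19],[31,0],[38,15],[39,0]]
[[14,15],[20,8],[30,19],[31,5],[32,0],[38,15],[39,0]]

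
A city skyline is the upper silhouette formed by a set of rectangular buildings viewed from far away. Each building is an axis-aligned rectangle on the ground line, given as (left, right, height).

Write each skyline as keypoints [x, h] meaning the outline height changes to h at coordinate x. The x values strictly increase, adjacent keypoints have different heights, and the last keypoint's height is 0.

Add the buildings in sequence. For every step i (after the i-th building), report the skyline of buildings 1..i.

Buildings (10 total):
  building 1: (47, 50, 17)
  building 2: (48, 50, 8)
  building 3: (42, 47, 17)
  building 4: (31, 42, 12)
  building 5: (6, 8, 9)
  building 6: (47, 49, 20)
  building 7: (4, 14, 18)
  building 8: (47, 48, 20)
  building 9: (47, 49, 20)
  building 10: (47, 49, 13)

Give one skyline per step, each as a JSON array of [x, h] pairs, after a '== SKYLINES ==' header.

== SKYLINES ==
[[47,17],[50,0]]
[[47,17],[50,0]]
[[42,17],[50,0]]
[[31,12],[42,17],[50,0]]
[[6,9],[8,0],[31,12],[42,17],[50,0]]
[[6,9],[8,0],[31,12],[42,17],[47,20],[49,17],[50,0]]
[[4,18],[14,0],[31,12],[42,17],[47,20],[49,17],[50,0]]
[[4,18],[14,0],[31,12],[42,17],[47,20],[49,17],[50,0]]
[[4,18],[14,0],[31,12],[42,17],[47,20],[49,17],[50,0]]
[[4,18],[14,0],[31,12],[42,17],[47,20],[49,17],[50,0]]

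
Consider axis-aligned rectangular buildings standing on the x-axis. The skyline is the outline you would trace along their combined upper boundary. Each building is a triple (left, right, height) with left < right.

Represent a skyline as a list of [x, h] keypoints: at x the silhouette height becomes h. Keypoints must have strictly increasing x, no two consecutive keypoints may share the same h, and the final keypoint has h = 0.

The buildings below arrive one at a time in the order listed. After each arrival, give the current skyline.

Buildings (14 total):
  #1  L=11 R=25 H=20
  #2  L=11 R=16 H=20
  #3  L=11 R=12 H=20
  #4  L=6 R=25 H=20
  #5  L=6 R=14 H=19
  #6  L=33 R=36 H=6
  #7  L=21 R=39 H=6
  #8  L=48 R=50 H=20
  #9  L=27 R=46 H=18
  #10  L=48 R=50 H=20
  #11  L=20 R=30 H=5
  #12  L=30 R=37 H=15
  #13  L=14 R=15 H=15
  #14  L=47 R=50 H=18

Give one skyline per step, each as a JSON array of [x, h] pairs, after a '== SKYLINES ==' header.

== SKYLINES ==
[[11,20],[25,0]]
[[11,20],[25,0]]
[[11,20],[25,0]]
[[6,20],[25,0]]
[[6,20],[25,0]]
[[6,20],[25,0],[33,6],[36,0]]
[[6,20],[25,6],[39,0]]
[[6,20],[25,6],[39,0],[48,20],[50,0]]
[[6,20],[25,6],[27,18],[46,0],[48,20],[50,0]]
[[6,20],[25,6],[27,18],[46,0],[48,20],[50,0]]
[[6,20],[25,6],[27,18],[46,0],[48,20],[50,0]]
[[6,20],[25,6],[27,18],[46,0],[48,20],[50,0]]
[[6,20],[25,6],[27,18],[46,0],[48,20],[50,0]]
[[6,20],[25,6],[27,18],[46,0],[47,18],[48,20],[50,0]]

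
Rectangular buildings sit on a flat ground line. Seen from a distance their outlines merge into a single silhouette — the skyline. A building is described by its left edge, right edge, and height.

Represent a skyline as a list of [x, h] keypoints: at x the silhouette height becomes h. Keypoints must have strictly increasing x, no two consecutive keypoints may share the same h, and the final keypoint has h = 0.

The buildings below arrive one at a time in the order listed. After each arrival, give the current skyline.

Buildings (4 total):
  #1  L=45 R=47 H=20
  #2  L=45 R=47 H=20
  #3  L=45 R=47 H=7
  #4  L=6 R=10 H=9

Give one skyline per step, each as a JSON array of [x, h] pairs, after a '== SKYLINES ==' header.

== SKYLINES ==
[[45,20],[47,0]]
[[45,20],[47,0]]
[[45,20],[47,0]]
[[6,9],[10,0],[45,20],[47,0]]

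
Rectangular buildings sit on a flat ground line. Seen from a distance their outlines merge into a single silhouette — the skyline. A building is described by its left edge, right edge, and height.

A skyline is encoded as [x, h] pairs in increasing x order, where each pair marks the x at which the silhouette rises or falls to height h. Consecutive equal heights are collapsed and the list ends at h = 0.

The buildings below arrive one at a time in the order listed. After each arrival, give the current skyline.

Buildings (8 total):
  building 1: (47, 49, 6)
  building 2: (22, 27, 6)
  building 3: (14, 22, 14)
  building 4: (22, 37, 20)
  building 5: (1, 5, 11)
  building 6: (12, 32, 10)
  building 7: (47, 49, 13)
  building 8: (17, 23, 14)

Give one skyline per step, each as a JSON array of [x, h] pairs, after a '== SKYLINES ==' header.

== SKYLINES ==
[[47,6],[49,0]]
[[22,6],[27,0],[47,6],[49,0]]
[[14,14],[22,6],[27,0],[47,6],[49,0]]
[[14,14],[22,20],[37,0],[47,6],[49,0]]
[[1,11],[5,0],[14,14],[22,20],[37,0],[47,6],[49,0]]
[[1,11],[5,0],[12,10],[14,14],[22,20],[37,0],[47,6],[49,0]]
[[1,11],[5,0],[12,10],[14,14],[22,20],[37,0],[47,13],[49,0]]
[[1,11],[5,0],[12,10],[14,14],[22,20],[37,0],[47,13],[49,0]]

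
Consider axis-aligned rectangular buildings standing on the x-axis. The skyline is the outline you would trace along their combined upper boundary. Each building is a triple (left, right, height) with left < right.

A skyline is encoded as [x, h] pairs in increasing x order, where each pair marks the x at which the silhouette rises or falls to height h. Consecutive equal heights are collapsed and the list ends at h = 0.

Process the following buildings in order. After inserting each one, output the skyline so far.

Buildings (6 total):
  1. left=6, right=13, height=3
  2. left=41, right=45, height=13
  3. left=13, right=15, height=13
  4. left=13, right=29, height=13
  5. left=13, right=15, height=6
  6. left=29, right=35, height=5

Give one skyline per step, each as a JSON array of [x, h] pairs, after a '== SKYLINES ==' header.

== SKYLINES ==
[[6,3],[13,0]]
[[6,3],[13,0],[41,13],[45,0]]
[[6,3],[13,13],[15,0],[41,13],[45,0]]
[[6,3],[13,13],[29,0],[41,13],[45,0]]
[[6,3],[13,13],[29,0],[41,13],[45,0]]
[[6,3],[13,13],[29,5],[35,0],[41,13],[45,0]]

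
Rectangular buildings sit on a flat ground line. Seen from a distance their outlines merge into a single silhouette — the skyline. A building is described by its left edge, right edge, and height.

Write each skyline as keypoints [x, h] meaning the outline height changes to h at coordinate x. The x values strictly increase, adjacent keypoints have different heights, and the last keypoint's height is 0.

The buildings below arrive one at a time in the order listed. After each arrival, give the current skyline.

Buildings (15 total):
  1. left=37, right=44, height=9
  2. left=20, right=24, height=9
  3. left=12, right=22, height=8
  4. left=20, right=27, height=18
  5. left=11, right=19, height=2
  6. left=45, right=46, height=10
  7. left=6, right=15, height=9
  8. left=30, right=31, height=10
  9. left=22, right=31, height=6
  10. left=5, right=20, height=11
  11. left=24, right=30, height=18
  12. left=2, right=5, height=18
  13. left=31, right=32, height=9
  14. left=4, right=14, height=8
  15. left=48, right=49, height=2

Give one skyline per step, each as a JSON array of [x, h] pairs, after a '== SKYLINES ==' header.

== SKYLINES ==
[[37,9],[44,0]]
[[20,9],[24,0],[37,9],[44,0]]
[[12,8],[20,9],[24,0],[37,9],[44,0]]
[[12,8],[20,18],[27,0],[37,9],[44,0]]
[[11,2],[12,8],[20,18],[27,0],[37,9],[44,0]]
[[11,2],[12,8],[20,18],[27,0],[37,9],[44,0],[45,10],[46,0]]
[[6,9],[15,8],[20,18],[27,0],[37,9],[44,0],[45,10],[46,0]]
[[6,9],[15,8],[20,18],[27,0],[30,10],[31,0],[37,9],[44,0],[45,10],[46,0]]
[[6,9],[15,8],[20,18],[27,6],[30,10],[31,0],[37,9],[44,0],[45,10],[46,0]]
[[5,11],[20,18],[27,6],[30,10],[31,0],[37,9],[44,0],[45,10],[46,0]]
[[5,11],[20,18],[30,10],[31,0],[37,9],[44,0],[45,10],[46,0]]
[[2,18],[5,11],[20,18],[30,10],[31,0],[37,9],[44,0],[45,10],[46,0]]
[[2,18],[5,11],[20,18],[30,10],[31,9],[32,0],[37,9],[44,0],[45,10],[46,0]]
[[2,18],[5,11],[20,18],[30,10],[31,9],[32,0],[37,9],[44,0],[45,10],[46,0]]
[[2,18],[5,11],[20,18],[30,10],[31,9],[32,0],[37,9],[44,0],[45,10],[46,0],[48,2],[49,0]]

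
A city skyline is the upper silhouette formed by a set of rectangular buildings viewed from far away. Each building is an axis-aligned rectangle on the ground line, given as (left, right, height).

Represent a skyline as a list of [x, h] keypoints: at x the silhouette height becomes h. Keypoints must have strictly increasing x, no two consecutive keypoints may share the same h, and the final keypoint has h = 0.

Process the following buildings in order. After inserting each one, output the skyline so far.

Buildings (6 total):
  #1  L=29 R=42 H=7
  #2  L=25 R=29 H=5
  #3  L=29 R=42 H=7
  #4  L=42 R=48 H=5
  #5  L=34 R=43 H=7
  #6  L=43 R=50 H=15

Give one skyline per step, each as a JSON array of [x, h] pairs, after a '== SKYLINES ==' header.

== SKYLINES ==
[[29,7],[42,0]]
[[25,5],[29,7],[42,0]]
[[25,5],[29,7],[42,0]]
[[25,5],[29,7],[42,5],[48,0]]
[[25,5],[29,7],[43,5],[48,0]]
[[25,5],[29,7],[43,15],[50,0]]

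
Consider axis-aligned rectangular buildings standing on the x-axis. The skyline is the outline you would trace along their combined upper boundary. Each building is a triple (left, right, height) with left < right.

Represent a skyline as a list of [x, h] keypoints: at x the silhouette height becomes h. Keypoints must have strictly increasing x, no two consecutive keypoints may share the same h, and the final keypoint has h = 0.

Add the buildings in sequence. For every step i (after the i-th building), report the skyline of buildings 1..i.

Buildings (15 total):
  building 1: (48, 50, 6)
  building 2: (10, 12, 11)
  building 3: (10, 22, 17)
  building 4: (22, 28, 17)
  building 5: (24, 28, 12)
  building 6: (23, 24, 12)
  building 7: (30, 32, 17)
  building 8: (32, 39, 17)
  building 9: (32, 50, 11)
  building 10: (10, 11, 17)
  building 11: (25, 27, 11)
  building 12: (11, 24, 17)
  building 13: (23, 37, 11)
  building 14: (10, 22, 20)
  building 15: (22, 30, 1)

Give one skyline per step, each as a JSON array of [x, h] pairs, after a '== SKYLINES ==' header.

== SKYLINES ==
[[48,6],[50,0]]
[[10,11],[12,0],[48,6],[50,0]]
[[10,17],[22,0],[48,6],[50,0]]
[[10,17],[28,0],[48,6],[50,0]]
[[10,17],[28,0],[48,6],[50,0]]
[[10,17],[28,0],[48,6],[50,0]]
[[10,17],[28,0],[30,17],[32,0],[48,6],[50,0]]
[[10,17],[28,0],[30,17],[39,0],[48,6],[50,0]]
[[10,17],[28,0],[30,17],[39,11],[50,0]]
[[10,17],[28,0],[30,17],[39,11],[50,0]]
[[10,17],[28,0],[30,17],[39,11],[50,0]]
[[10,17],[28,0],[30,17],[39,11],[50,0]]
[[10,17],[28,11],[30,17],[39,11],[50,0]]
[[10,20],[22,17],[28,11],[30,17],[39,11],[50,0]]
[[10,20],[22,17],[28,11],[30,17],[39,11],[50,0]]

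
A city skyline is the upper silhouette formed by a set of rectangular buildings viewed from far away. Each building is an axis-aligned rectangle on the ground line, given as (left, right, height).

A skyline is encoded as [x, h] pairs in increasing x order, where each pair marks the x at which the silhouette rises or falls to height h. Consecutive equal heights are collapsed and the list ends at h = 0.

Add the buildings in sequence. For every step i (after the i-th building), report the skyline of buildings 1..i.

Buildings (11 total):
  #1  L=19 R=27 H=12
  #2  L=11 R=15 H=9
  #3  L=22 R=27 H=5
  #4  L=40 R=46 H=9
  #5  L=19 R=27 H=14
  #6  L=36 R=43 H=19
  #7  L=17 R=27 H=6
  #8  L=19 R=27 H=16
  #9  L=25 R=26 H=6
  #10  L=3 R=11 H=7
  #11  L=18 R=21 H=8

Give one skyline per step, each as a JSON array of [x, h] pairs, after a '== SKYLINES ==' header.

== SKYLINES ==
[[19,12],[27,0]]
[[11,9],[15,0],[19,12],[27,0]]
[[11,9],[15,0],[19,12],[27,0]]
[[11,9],[15,0],[19,12],[27,0],[40,9],[46,0]]
[[11,9],[15,0],[19,14],[27,0],[40,9],[46,0]]
[[11,9],[15,0],[19,14],[27,0],[36,19],[43,9],[46,0]]
[[11,9],[15,0],[17,6],[19,14],[27,0],[36,19],[43,9],[46,0]]
[[11,9],[15,0],[17,6],[19,16],[27,0],[36,19],[43,9],[46,0]]
[[11,9],[15,0],[17,6],[19,16],[27,0],[36,19],[43,9],[46,0]]
[[3,7],[11,9],[15,0],[17,6],[19,16],[27,0],[36,19],[43,9],[46,0]]
[[3,7],[11,9],[15,0],[17,6],[18,8],[19,16],[27,0],[36,19],[43,9],[46,0]]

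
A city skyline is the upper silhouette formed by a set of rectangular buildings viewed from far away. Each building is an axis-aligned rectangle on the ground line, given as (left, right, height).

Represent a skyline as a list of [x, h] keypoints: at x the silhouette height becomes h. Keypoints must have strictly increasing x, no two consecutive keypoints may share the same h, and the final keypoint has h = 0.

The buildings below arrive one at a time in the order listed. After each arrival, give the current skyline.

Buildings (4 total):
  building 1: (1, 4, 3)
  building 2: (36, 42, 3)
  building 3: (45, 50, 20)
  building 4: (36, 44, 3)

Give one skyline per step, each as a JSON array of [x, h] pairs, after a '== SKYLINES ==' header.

== SKYLINES ==
[[1,3],[4,0]]
[[1,3],[4,0],[36,3],[42,0]]
[[1,3],[4,0],[36,3],[42,0],[45,20],[50,0]]
[[1,3],[4,0],[36,3],[44,0],[45,20],[50,0]]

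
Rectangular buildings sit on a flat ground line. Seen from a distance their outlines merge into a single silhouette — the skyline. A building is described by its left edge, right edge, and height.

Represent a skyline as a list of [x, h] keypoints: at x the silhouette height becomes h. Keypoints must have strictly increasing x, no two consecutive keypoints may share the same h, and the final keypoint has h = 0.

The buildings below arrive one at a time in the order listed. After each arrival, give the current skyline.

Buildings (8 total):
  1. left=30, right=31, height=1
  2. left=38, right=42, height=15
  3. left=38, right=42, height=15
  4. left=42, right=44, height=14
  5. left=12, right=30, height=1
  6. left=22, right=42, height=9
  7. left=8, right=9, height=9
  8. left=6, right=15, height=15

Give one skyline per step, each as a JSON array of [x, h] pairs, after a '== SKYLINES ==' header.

== SKYLINES ==
[[30,1],[31,0]]
[[30,1],[31,0],[38,15],[42,0]]
[[30,1],[31,0],[38,15],[42,0]]
[[30,1],[31,0],[38,15],[42,14],[44,0]]
[[12,1],[31,0],[38,15],[42,14],[44,0]]
[[12,1],[22,9],[38,15],[42,14],[44,0]]
[[8,9],[9,0],[12,1],[22,9],[38,15],[42,14],[44,0]]
[[6,15],[15,1],[22,9],[38,15],[42,14],[44,0]]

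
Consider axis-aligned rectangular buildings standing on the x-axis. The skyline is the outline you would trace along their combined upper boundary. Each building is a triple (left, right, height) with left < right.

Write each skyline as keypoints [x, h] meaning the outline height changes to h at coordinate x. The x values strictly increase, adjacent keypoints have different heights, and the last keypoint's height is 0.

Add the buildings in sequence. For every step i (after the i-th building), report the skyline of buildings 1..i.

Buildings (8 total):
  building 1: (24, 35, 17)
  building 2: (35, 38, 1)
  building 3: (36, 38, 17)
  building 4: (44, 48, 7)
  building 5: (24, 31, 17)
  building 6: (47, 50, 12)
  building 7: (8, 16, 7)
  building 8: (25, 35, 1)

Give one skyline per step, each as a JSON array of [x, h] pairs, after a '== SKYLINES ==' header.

== SKYLINES ==
[[24,17],[35,0]]
[[24,17],[35,1],[38,0]]
[[24,17],[35,1],[36,17],[38,0]]
[[24,17],[35,1],[36,17],[38,0],[44,7],[48,0]]
[[24,17],[35,1],[36,17],[38,0],[44,7],[48,0]]
[[24,17],[35,1],[36,17],[38,0],[44,7],[47,12],[50,0]]
[[8,7],[16,0],[24,17],[35,1],[36,17],[38,0],[44,7],[47,12],[50,0]]
[[8,7],[16,0],[24,17],[35,1],[36,17],[38,0],[44,7],[47,12],[50,0]]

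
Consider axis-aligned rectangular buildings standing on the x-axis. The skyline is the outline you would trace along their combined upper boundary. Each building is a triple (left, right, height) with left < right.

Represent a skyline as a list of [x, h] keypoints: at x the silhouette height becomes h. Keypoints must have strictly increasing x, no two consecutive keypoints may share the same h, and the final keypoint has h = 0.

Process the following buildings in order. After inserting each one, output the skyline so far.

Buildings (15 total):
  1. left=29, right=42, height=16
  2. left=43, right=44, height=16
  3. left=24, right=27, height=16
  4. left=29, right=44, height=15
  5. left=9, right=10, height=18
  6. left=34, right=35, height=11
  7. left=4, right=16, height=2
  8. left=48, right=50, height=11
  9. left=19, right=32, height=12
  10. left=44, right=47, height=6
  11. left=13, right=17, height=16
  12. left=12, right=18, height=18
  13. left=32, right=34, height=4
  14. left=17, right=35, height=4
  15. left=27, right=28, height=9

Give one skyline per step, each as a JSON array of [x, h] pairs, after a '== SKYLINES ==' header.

== SKYLINES ==
[[29,16],[42,0]]
[[29,16],[42,0],[43,16],[44,0]]
[[24,16],[27,0],[29,16],[42,0],[43,16],[44,0]]
[[24,16],[27,0],[29,16],[42,15],[43,16],[44,0]]
[[9,18],[10,0],[24,16],[27,0],[29,16],[42,15],[43,16],[44,0]]
[[9,18],[10,0],[24,16],[27,0],[29,16],[42,15],[43,16],[44,0]]
[[4,2],[9,18],[10,2],[16,0],[24,16],[27,0],[29,16],[42,15],[43,16],[44,0]]
[[4,2],[9,18],[10,2],[16,0],[24,16],[27,0],[29,16],[42,15],[43,16],[44,0],[48,11],[50,0]]
[[4,2],[9,18],[10,2],[16,0],[19,12],[24,16],[27,12],[29,16],[42,15],[43,16],[44,0],[48,11],[50,0]]
[[4,2],[9,18],[10,2],[16,0],[19,12],[24,16],[27,12],[29,16],[42,15],[43,16],[44,6],[47,0],[48,11],[50,0]]
[[4,2],[9,18],[10,2],[13,16],[17,0],[19,12],[24,16],[27,12],[29,16],[42,15],[43,16],[44,6],[47,0],[48,11],[50,0]]
[[4,2],[9,18],[10,2],[12,18],[18,0],[19,12],[24,16],[27,12],[29,16],[42,15],[43,16],[44,6],[47,0],[48,11],[50,0]]
[[4,2],[9,18],[10,2],[12,18],[18,0],[19,12],[24,16],[27,12],[29,16],[42,15],[43,16],[44,6],[47,0],[48,11],[50,0]]
[[4,2],[9,18],[10,2],[12,18],[18,4],[19,12],[24,16],[27,12],[29,16],[42,15],[43,16],[44,6],[47,0],[48,11],[50,0]]
[[4,2],[9,18],[10,2],[12,18],[18,4],[19,12],[24,16],[27,12],[29,16],[42,15],[43,16],[44,6],[47,0],[48,11],[50,0]]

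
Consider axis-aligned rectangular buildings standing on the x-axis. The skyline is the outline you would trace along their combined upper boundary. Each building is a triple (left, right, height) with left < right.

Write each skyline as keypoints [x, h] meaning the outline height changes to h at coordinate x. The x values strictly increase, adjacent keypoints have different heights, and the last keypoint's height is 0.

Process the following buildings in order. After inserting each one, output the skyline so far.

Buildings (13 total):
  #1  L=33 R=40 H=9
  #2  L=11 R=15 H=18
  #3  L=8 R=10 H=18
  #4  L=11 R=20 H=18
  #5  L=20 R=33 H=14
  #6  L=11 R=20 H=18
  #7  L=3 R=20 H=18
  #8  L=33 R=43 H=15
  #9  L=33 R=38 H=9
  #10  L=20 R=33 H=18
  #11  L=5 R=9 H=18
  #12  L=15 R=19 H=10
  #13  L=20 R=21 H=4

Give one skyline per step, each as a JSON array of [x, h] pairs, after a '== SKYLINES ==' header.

== SKYLINES ==
[[33,9],[40,0]]
[[11,18],[15,0],[33,9],[40,0]]
[[8,18],[10,0],[11,18],[15,0],[33,9],[40,0]]
[[8,18],[10,0],[11,18],[20,0],[33,9],[40,0]]
[[8,18],[10,0],[11,18],[20,14],[33,9],[40,0]]
[[8,18],[10,0],[11,18],[20,14],[33,9],[40,0]]
[[3,18],[20,14],[33,9],[40,0]]
[[3,18],[20,14],[33,15],[43,0]]
[[3,18],[20,14],[33,15],[43,0]]
[[3,18],[33,15],[43,0]]
[[3,18],[33,15],[43,0]]
[[3,18],[33,15],[43,0]]
[[3,18],[33,15],[43,0]]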